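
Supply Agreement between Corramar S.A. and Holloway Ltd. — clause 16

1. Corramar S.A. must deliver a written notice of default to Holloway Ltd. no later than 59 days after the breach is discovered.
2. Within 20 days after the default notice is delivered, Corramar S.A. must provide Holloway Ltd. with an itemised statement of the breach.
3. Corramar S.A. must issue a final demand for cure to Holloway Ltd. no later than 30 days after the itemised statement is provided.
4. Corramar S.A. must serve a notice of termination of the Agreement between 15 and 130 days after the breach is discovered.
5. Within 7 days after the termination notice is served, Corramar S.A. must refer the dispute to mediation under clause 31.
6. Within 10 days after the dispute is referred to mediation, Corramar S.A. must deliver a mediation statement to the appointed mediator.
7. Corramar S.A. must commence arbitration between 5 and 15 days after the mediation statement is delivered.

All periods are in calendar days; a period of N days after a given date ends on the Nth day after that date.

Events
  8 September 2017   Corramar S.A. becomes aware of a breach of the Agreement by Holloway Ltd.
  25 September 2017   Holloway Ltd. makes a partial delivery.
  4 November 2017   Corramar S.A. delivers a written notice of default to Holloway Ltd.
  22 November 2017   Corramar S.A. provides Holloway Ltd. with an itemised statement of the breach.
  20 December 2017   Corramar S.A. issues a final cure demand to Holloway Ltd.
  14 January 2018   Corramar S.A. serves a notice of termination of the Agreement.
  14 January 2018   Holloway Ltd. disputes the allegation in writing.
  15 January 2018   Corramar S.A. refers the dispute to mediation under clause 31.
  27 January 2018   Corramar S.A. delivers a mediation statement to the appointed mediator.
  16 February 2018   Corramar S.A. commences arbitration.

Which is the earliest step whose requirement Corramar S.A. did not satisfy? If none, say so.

Step 1 — counting 59 days from 8 September 2017 (when the breach is discovered) gives a deadline of 6 November 2017; completed 4 November 2017, before the deadline.
Step 2 — counting 20 days from 4 November 2017 (when the default notice is delivered) gives a deadline of 24 November 2017; done 22 November 2017 — timely.
Step 3 — counting 30 days from 22 November 2017 (when the itemised statement is provided) gives a deadline of 22 December 2017; done 20 December 2017 — timely.
Step 4 — 15 and 130 days from 8 September 2017 (when the breach is discovered) are 23 September 2017 and 16 January 2018 respectively; done 14 January 2018 — within the window.
Step 5 — counting 7 days from 14 January 2018 (when the termination notice is served) gives a deadline of 21 January 2018; completed 15 January 2018, before the deadline.
Step 6 — counting 10 days from 15 January 2018 (when the dispute is referred to mediation) gives a deadline of 25 January 2018; 27 January 2018 misses that deadline by 2 days.
Later steps need not be reached.

Step 6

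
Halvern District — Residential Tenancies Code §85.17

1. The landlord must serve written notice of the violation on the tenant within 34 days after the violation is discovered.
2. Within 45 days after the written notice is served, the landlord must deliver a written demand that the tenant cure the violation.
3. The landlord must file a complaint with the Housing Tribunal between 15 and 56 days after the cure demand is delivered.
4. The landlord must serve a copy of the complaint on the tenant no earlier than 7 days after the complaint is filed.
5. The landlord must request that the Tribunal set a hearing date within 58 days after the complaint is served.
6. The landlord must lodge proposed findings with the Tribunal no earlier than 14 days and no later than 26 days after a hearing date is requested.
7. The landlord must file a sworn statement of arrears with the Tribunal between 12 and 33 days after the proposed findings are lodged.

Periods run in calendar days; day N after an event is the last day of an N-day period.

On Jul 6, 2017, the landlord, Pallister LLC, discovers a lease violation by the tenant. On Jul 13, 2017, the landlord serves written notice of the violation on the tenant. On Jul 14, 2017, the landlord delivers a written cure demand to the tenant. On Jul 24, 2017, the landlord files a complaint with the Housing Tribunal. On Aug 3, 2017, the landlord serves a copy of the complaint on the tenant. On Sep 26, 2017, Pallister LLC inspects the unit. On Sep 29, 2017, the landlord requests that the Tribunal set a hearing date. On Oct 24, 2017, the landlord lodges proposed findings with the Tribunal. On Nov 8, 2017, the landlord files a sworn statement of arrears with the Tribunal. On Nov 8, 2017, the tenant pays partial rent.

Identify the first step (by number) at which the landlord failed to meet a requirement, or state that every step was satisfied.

Step 3

Step 1 — counting 34 days from Jul 6, 2017 (when the violation is discovered) gives a deadline of Aug 9, 2017; completed Jul 13, 2017, before the deadline.
Step 2 — counting 45 days from Jul 13, 2017 (when the written notice is served) gives a deadline of Aug 27, 2017; done Jul 14, 2017 — timely.
Step 3 — 15 and 56 days from Jul 14, 2017 (when the cure demand is delivered) are Jul 29, 2017 and Sep 8, 2017 respectively; done Jul 24, 2017 — 5 days before the window opened.
No need to go further; step 3 was not satisfied.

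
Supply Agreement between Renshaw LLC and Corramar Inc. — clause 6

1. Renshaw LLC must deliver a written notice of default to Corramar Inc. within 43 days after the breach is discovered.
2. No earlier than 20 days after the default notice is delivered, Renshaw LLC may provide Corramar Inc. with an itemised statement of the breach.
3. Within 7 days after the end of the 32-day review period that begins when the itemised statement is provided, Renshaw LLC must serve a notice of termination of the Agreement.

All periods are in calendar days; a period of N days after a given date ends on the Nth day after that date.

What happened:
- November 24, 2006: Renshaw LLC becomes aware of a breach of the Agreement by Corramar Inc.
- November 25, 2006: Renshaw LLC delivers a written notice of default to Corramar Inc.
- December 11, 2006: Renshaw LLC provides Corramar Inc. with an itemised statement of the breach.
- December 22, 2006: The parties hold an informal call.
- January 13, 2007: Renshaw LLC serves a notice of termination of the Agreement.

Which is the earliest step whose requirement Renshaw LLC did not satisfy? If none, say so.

Step 2

(1) due by November 24, 2006 + 43 days = January 6, 2007; November 25, 2006 is within that limit.
(2) permitted from November 25, 2006 + 20 days = December 15, 2006 onward; acted on December 11, 2006, 4 days prematurely.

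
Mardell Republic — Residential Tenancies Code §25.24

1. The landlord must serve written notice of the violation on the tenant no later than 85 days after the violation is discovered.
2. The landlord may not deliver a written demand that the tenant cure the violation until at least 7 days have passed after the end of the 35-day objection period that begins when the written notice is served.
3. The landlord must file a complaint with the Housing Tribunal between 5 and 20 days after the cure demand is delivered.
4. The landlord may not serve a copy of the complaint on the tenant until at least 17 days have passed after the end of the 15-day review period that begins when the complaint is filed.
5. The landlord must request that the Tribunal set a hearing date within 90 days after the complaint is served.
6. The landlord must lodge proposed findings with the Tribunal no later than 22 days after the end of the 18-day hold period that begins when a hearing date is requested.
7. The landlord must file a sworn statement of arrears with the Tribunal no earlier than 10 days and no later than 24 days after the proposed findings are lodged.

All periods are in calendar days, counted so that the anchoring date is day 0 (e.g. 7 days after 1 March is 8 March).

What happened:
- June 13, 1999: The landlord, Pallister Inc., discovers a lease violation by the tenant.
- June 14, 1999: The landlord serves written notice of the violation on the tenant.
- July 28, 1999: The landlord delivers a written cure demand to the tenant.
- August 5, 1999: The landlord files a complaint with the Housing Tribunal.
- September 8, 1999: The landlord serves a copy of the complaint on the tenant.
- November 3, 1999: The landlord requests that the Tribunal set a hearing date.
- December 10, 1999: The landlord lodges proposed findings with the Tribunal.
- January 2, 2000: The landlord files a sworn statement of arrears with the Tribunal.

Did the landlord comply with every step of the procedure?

Yes

(1) due by June 13, 1999 + 85 days = September 6, 1999; completed June 14, 1999, before the deadline.
(2) permitted from July 19, 1999 + 7 days = July 26, 1999 onward; done July 28, 1999 — permitted.
(3) the permitted window runs from July 28, 1999 + 5 = August 2, 1999 to July 28, 1999 + 20 = August 17, 1999; done August 5, 1999 — within the window.
(4) permitted from August 20, 1999 + 17 days = September 6, 1999 onward; done September 8, 1999 — permitted.
(5) due by September 8, 1999 + 90 days = December 7, 1999; completed November 3, 1999, before the deadline.
(6) due by November 21, 1999 + 22 days = December 13, 1999; December 10, 1999 is within that limit.
(7) the permitted window runs from December 10, 1999 + 10 = December 20, 1999 to December 10, 1999 + 24 = January 3, 2000; done January 2, 2000, which is between those dates.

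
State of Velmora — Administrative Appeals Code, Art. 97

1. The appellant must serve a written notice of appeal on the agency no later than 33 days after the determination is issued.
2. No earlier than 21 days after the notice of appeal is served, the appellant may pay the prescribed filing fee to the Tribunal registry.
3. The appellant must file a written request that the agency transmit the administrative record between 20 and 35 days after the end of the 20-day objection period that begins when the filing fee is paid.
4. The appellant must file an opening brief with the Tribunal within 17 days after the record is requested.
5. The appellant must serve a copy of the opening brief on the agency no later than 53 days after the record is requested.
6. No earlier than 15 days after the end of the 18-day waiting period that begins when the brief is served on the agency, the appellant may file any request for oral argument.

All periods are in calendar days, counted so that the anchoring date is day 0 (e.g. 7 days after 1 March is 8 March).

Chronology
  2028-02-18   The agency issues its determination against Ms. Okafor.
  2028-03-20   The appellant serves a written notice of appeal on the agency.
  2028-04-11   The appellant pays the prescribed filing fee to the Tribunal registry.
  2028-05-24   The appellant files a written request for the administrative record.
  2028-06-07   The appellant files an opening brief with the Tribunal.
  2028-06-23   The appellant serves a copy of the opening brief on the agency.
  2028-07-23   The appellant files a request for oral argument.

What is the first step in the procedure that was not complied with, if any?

(1) due by 2028-02-18 + 33 days = 2028-03-22; 2028-03-20 is within that limit.
(2) permitted from 2028-03-20 + 21 days = 2028-04-10 onward; done 2028-04-11 — permitted.
(3) the permitted window runs from 2028-05-01 + 20 = 2028-05-21 to 2028-05-01 + 35 = 2028-06-05; 2028-05-24 falls inside that range.
(4) due by 2028-05-24 + 17 days = 2028-06-10; 2028-06-07 is within that limit.
(5) due by 2028-05-24 + 53 days = 2028-07-16; done 2028-06-23 — timely.
(6) permitted from 2028-07-11 + 15 days = 2028-07-26 onward; 2028-07-23 is 3 days before the earliest permitted date.
The procedure was therefore not followed at step 6.

Step 6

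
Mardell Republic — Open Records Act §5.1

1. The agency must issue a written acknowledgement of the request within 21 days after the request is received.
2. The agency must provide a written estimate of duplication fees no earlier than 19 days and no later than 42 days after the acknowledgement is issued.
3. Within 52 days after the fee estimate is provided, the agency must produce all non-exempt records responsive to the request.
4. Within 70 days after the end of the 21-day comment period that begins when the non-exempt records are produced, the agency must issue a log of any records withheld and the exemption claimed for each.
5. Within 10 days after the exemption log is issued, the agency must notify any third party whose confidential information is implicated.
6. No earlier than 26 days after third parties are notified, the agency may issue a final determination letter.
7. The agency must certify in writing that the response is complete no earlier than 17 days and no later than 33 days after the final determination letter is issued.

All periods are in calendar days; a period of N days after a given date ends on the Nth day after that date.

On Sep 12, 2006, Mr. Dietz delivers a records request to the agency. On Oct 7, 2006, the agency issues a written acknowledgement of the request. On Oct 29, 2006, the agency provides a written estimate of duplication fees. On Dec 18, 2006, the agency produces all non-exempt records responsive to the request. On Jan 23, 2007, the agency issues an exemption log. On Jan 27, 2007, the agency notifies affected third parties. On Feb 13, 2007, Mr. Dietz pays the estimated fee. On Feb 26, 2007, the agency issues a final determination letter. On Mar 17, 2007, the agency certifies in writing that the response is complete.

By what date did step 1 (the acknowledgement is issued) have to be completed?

Oct 3, 2006

Step 1 runs from Sep 12, 2006, when the request is received. 21 days after Sep 12, 2006 is Oct 3, 2006.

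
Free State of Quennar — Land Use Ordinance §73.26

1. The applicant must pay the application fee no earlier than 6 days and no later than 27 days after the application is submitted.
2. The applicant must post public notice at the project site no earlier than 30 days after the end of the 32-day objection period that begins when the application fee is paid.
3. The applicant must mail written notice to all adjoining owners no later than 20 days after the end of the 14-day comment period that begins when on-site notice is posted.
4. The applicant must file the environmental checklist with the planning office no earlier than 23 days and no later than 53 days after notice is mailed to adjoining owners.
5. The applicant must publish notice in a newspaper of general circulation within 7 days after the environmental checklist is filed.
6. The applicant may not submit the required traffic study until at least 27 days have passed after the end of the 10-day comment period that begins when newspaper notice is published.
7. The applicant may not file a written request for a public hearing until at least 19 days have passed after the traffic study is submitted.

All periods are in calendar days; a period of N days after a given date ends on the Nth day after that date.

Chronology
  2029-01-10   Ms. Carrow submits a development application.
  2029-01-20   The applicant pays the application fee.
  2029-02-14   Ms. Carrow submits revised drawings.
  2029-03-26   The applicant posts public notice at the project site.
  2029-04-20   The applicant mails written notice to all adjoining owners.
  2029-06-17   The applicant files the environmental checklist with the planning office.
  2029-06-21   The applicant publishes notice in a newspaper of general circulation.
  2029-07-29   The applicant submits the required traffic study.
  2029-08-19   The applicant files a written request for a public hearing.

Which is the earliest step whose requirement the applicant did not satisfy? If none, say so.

Step 4

Step 1: the window is 6–27 days after 2029-01-10 (when the application is submitted), so 2029-01-16 through 2029-02-06; 2029-01-20 falls inside that range.
Step 2: the earliest permitted date is 30 days after 2029-02-21 (end of the 32-day objection period, which began when the application fee is paid on 2029-01-20), i.e. 2029-03-23; done 2029-03-26 — permitted.
Step 3: 20 days after 2029-04-09 (end of the 14-day comment period, which began when on-site notice is posted on 2029-03-26) is 2029-04-29; done 2029-04-20 — timely.
Step 4: the window is 23–53 days after 2029-04-20 (when notice is mailed to adjoining owners), so 2029-05-13 through 2029-06-12; 2029-06-17 is 5 days past the end of the window.
The analysis stops there.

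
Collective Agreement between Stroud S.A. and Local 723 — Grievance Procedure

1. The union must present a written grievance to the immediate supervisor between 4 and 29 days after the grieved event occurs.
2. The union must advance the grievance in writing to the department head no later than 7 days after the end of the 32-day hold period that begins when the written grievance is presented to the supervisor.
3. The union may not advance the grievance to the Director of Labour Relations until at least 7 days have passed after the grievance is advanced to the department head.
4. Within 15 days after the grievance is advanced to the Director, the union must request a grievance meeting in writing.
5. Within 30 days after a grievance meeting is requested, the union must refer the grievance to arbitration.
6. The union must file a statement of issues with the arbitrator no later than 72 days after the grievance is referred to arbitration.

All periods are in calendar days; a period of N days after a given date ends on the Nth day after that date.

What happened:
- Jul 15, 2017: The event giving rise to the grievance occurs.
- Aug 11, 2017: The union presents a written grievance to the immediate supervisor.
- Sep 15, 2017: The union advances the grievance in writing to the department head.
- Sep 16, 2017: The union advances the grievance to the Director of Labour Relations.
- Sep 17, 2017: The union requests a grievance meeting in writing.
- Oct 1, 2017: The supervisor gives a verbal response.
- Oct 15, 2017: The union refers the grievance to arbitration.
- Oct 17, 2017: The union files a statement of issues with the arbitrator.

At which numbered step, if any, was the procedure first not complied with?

(1) the permitted window runs from Jul 15, 2017 + 4 = Jul 19, 2017 to Jul 15, 2017 + 29 = Aug 13, 2017; done Aug 11, 2017, which is between those dates.
(2) due by Sep 12, 2017 + 7 days = Sep 19, 2017; Sep 15, 2017 is within that limit.
(3) permitted from Sep 15, 2017 + 7 days = Sep 22, 2017 onward; Sep 16, 2017 is 6 days before the earliest permitted date.

Step 3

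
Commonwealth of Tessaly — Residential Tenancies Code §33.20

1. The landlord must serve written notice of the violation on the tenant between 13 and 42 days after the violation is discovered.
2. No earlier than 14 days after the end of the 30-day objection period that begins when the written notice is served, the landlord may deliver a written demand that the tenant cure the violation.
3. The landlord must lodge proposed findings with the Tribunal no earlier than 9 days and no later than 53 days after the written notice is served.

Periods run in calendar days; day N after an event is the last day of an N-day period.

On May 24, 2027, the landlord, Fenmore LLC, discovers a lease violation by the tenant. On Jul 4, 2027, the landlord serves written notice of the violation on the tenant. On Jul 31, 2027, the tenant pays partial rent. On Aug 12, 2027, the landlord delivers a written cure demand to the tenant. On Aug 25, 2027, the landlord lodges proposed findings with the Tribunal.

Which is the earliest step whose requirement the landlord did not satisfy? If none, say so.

Step 1 — 13 and 42 days from May 24, 2027 (when the violation is discovered) are Jun 6, 2027 and Jul 5, 2027 respectively; done Jul 4, 2027 — within the window.
Step 2 — must wait 14 days from Aug 3, 2027 (end of the 30-day objection period, which began when the written notice is served on Jul 4, 2027), so not before Aug 17, 2027; acted on Aug 12, 2027, 5 days prematurely.
That is the first point of non-compliance.

Step 2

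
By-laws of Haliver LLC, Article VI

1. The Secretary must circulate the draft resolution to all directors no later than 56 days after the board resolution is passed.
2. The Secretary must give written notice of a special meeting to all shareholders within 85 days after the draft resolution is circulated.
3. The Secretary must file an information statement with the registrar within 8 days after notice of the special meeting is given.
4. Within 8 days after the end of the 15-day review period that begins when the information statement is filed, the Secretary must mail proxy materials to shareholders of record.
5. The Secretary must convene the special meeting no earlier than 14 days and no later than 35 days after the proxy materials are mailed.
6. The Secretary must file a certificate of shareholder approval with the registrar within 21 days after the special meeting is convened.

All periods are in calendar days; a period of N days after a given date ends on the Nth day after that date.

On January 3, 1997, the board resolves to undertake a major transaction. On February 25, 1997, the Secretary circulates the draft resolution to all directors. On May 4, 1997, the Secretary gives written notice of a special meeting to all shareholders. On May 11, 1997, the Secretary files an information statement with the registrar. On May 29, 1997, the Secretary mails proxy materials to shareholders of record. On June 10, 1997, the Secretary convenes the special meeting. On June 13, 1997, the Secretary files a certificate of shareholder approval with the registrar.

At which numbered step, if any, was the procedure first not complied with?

Step 1 — counting 56 days from January 3, 1997 (when the board resolution is passed) gives a deadline of February 28, 1997; completed February 25, 1997, before the deadline.
Step 2 — counting 85 days from February 25, 1997 (when the draft resolution is circulated) gives a deadline of May 21, 1997; completed May 4, 1997, before the deadline.
Step 3 — counting 8 days from May 4, 1997 (when notice of the special meeting is given) gives a deadline of May 12, 1997; May 11, 1997 is within that limit.
Step 4 — counting 8 days from May 26, 1997 (end of the 15-day review period, which began when the information statement is filed on May 11, 1997) gives a deadline of June 3, 1997; done May 29, 1997 — timely.
Step 5 — 14 and 35 days from May 29, 1997 (when the proxy materials are mailed) are June 12, 1997 and July 3, 1997 respectively; June 10, 1997 is 2 days too early.

Step 5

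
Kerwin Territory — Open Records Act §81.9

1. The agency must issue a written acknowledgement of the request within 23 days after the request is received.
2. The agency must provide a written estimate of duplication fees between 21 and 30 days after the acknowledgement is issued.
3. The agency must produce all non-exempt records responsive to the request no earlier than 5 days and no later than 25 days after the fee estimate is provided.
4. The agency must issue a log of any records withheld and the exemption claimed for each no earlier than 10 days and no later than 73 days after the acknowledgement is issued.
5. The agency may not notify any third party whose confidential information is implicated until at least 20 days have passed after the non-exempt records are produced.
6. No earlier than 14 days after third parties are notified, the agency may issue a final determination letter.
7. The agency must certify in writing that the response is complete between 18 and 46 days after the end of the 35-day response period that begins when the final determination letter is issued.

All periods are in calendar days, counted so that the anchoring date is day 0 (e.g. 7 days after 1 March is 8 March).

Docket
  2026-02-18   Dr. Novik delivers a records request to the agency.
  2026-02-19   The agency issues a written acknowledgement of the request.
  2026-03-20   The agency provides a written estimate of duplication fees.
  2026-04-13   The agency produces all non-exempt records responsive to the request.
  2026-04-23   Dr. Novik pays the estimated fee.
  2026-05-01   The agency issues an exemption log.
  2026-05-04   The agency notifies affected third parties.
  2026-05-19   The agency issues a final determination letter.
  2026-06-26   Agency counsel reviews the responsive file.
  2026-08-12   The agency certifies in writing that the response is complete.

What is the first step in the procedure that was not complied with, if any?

Step 7

(1) due by 2026-02-18 + 23 days = 2026-03-13; done 2026-02-19 — timely.
(2) the permitted window runs from 2026-02-19 + 21 = 2026-03-12 to 2026-02-19 + 30 = 2026-03-21; done 2026-03-20, which is between those dates.
(3) the permitted window runs from 2026-03-20 + 5 = 2026-03-25 to 2026-03-20 + 25 = 2026-04-14; done 2026-04-13 — within the window.
(4) the permitted window runs from 2026-02-19 + 10 = 2026-03-01 to 2026-02-19 + 73 = 2026-05-03; done 2026-05-01 — within the window.
(5) permitted from 2026-04-13 + 20 days = 2026-05-03 onward; done 2026-05-04 — permitted.
(6) permitted from 2026-05-04 + 14 days = 2026-05-18 onward; done 2026-05-19, after the minimum wait.
(7) the permitted window runs from 2026-06-23 + 18 = 2026-07-11 to 2026-06-23 + 46 = 2026-08-08; done 2026-08-12 — 4 days after the window closed.
The procedure was therefore not followed at step 7.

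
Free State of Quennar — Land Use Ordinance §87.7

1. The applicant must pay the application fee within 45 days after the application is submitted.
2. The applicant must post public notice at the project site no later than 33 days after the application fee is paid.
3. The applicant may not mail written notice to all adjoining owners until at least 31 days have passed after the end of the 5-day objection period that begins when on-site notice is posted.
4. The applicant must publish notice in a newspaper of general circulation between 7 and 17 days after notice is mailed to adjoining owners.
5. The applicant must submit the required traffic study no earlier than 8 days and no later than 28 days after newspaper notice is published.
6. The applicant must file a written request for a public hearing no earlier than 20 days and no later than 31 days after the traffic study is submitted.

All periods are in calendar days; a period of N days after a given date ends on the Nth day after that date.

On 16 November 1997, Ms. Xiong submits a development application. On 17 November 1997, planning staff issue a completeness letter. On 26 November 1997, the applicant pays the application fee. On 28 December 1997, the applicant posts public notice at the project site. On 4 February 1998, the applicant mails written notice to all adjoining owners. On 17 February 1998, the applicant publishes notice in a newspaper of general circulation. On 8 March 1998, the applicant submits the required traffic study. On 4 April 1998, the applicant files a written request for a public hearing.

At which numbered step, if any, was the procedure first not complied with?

None — every step was satisfied

Step 1 — counting 45 days from 16 November 1997 (when the application is submitted) gives a deadline of 31 December 1997; completed 26 November 1997, before the deadline.
Step 2 — counting 33 days from 26 November 1997 (when the application fee is paid) gives a deadline of 29 December 1997; completed 28 December 1997, before the deadline.
Step 3 — must wait 31 days from 2 January 1998 (end of the 5-day objection period, which began when on-site notice is posted on 28 December 1997), so not before 2 February 1998; 4 February 1998 is on or after that date.
Step 4 — 7 and 17 days from 4 February 1998 (when notice is mailed to adjoining owners) are 11 February 1998 and 21 February 1998 respectively; done 17 February 1998 — within the window.
Step 5 — 8 and 28 days from 17 February 1998 (when newspaper notice is published) are 25 February 1998 and 17 March 1998 respectively; 8 March 1998 falls inside that range.
Step 6 — 20 and 31 days from 8 March 1998 (when the traffic study is submitted) are 28 March 1998 and 8 April 1998 respectively; done 4 April 1998 — within the window.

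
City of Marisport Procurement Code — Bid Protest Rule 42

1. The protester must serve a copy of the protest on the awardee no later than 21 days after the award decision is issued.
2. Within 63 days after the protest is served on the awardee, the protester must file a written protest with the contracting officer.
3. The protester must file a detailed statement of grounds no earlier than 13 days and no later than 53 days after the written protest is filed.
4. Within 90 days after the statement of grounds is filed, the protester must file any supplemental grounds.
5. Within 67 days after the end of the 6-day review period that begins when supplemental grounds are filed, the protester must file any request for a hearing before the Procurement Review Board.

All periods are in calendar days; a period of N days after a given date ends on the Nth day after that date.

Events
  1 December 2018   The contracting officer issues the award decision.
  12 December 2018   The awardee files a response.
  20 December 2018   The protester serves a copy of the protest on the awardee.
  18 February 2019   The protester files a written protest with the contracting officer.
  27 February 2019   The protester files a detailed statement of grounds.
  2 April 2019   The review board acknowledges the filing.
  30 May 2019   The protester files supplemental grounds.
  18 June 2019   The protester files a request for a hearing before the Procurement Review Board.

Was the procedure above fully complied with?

No

Step 1: 21 days after 1 December 2018 (when the award decision is issued) is 22 December 2018; 20 December 2018 is within that limit.
Step 2: 63 days after 20 December 2018 (when the protest is served on the awardee) is 21 February 2019; completed 18 February 2019, before the deadline.
Step 3: the window is 13–53 days after 18 February 2019 (when the written protest is filed), so 3 March 2019 through 12 April 2019; 27 February 2019 is 4 days too early.
The analysis stops there.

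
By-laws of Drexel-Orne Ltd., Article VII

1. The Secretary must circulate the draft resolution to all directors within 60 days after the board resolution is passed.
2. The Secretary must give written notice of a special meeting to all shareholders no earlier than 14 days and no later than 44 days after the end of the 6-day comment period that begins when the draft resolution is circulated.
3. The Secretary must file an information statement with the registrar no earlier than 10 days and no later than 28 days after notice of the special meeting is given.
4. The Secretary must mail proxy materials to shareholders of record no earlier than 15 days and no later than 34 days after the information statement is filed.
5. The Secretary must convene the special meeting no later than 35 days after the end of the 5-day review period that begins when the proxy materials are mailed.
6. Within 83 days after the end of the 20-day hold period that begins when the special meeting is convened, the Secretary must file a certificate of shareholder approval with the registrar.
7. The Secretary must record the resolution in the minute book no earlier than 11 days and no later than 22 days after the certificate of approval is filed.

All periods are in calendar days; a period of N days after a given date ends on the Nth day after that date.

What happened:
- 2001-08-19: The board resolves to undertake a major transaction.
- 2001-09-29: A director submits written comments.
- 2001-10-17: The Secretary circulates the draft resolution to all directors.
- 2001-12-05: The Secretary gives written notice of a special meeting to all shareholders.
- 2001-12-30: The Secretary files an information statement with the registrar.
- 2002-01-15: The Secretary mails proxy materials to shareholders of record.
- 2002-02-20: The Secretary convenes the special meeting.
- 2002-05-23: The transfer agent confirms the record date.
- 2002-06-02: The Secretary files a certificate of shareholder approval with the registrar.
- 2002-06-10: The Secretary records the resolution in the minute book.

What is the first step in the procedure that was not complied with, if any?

Step 7

Step 1 — counting 60 days from 2001-08-19 (when the board resolution is passed) gives a deadline of 2001-10-18; completed 2001-10-17, before the deadline.
Step 2 — 14 and 44 days from 2001-10-23 (end of the 6-day comment period, which began when the draft resolution is circulated on 2001-10-17) are 2001-11-06 and 2001-12-06 respectively; 2001-12-05 falls inside that range.
Step 3 — 10 and 28 days from 2001-12-05 (when notice of the special meeting is given) are 2001-12-15 and 2002-01-02 respectively; 2001-12-30 falls inside that range.
Step 4 — 15 and 34 days from 2001-12-30 (when the information statement is filed) are 2002-01-14 and 2002-02-02 respectively; done 2002-01-15 — within the window.
Step 5 — counting 35 days from 2002-01-20 (end of the 5-day review period, which began when the proxy materials are mailed on 2002-01-15) gives a deadline of 2002-02-24; 2002-02-20 is within that limit.
Step 6 — counting 83 days from 2002-03-12 (end of the 20-day hold period, which began when the special meeting is convened on 2002-02-20) gives a deadline of 2002-06-03; done 2002-06-02 — timely.
Step 7 — 11 and 22 days from 2002-06-02 (when the certificate of approval is filed) are 2002-06-13 and 2002-06-24 respectively; 2002-06-10 is 3 days too early.
No need to go further; step 7 was not satisfied.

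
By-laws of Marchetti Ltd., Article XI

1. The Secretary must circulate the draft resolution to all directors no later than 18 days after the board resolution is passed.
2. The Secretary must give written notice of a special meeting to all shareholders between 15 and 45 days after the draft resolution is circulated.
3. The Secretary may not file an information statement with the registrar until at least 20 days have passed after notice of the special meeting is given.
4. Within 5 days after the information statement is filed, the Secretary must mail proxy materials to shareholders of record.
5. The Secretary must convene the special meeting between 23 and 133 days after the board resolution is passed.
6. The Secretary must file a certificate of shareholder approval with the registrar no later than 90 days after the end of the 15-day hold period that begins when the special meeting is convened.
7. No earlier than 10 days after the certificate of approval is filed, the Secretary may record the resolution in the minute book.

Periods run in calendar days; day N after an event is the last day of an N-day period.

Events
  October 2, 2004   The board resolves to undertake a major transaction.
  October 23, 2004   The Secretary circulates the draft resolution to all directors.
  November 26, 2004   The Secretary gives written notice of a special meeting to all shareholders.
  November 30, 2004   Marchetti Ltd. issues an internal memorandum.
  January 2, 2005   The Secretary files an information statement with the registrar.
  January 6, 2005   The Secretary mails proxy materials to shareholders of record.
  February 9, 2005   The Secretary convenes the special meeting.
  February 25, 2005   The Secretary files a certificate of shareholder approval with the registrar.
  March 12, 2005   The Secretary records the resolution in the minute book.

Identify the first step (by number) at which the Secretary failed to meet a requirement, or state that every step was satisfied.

Step 1

(1) due by October 2, 2004 + 18 days = October 20, 2004; done October 23, 2004 — 3 days late.
Later steps need not be reached.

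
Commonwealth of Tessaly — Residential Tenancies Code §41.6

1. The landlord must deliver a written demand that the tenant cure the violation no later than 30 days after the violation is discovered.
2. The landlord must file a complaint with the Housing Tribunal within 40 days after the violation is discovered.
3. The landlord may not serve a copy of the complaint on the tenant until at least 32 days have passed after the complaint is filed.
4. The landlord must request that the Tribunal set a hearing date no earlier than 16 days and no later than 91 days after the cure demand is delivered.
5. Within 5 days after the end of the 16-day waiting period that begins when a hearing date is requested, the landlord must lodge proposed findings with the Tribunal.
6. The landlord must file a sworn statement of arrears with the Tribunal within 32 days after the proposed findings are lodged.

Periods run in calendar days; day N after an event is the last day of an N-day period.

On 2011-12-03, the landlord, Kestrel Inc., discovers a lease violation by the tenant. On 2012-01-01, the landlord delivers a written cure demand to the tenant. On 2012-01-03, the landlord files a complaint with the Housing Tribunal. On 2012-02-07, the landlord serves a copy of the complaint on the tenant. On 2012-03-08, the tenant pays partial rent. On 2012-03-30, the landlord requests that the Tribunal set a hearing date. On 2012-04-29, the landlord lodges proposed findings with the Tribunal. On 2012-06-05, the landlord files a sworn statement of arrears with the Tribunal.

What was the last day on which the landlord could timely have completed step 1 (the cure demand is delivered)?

Step 1 runs from 2011-12-03, when the violation is discovered. 30 days after 2011-12-03 is 2012-01-02.

2012-01-02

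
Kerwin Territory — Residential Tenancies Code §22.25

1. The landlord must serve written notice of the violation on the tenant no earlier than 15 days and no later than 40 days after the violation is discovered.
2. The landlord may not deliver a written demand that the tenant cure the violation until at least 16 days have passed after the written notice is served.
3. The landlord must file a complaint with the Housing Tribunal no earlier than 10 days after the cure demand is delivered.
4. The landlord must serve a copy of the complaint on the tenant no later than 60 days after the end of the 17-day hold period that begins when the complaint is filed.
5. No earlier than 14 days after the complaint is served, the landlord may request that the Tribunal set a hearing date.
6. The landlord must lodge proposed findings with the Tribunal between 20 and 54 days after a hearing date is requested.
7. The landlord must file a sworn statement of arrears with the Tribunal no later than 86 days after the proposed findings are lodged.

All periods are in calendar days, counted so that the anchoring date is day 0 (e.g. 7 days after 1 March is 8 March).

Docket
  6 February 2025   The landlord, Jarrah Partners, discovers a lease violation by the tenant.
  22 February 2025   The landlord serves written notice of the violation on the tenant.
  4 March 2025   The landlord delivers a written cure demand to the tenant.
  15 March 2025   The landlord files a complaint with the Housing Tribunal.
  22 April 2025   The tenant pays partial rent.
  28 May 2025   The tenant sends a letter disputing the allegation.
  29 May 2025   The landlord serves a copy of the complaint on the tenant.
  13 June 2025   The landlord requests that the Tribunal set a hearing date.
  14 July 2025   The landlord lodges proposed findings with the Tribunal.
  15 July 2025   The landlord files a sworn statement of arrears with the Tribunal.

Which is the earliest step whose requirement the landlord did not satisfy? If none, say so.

Step 2

Step 1: the window is 15–40 days after 6 February 2025 (when the violation is discovered), so 21 February 2025 through 18 March 2025; done 22 February 2025, which is between those dates.
Step 2: the earliest permitted date is 16 days after 22 February 2025 (when the written notice is served), i.e. 10 March 2025; 4 March 2025 is 6 days before the earliest permitted date.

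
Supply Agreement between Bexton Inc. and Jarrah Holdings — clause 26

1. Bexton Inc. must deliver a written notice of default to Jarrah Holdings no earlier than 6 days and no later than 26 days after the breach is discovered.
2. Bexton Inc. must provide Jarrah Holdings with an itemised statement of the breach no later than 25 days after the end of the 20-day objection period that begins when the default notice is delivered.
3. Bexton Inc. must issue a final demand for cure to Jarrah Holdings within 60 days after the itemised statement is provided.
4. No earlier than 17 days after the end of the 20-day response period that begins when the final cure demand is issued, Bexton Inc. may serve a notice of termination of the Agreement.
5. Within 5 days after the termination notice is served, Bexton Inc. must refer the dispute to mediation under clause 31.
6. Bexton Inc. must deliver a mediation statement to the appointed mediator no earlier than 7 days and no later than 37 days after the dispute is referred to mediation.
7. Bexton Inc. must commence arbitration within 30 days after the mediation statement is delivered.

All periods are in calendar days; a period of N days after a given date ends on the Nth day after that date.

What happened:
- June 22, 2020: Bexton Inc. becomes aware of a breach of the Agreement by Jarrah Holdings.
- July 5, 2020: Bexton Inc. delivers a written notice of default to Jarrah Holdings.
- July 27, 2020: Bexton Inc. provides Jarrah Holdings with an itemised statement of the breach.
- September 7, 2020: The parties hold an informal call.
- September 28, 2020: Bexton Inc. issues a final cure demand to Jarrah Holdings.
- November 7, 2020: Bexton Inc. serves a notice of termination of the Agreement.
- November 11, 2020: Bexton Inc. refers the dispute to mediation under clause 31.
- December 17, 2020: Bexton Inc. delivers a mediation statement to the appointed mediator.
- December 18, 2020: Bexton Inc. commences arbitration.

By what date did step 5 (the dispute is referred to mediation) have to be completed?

Step 5 runs from November 7, 2020, when the termination notice is served. 5 days after November 7, 2020 is November 12, 2020.

November 12, 2020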